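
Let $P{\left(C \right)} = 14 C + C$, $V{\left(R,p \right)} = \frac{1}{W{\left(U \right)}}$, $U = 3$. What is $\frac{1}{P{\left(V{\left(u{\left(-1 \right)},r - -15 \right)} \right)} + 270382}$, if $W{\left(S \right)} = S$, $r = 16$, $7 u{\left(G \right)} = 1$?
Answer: $\frac{1}{270387} \approx 3.6984 \cdot 10^{-6}$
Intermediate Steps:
$u{\left(G \right)} = \frac{1}{7}$ ($u{\left(G \right)} = \frac{1}{7} \cdot 1 = \frac{1}{7}$)
$V{\left(R,p \right)} = \frac{1}{3}$
$P{\left(C \right)} = 15 C$
$\frac{1}{P{\left(V{\left(u{\left(-1 \right)},r - -15 \right)} \right)} + 270382} = \frac{1}{15 \cdot \frac{1}{3} + 270382} = \frac{1}{5 + 270382} = \frac{1}{270387}$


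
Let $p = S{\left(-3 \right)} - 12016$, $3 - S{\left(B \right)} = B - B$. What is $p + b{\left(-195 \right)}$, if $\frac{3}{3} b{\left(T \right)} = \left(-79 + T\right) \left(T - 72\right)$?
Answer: $61145$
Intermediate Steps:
$S{\left(B \right)} = 3$ ($S{\left(B \right)} = 3 - \left(B - B\right) = 3 - 0 = 3 + 0 = 3$)
$b{\left(T \right)} = \left(-79 + T\right) \left(-72 + T\right)$ ($b{\left(T \right)} = \left(-79 + T\right) \left(T - 72\right) = \left(-79 + T\right) \left(-72 + T\right)$)
$p = -12013$ ($p = 3 - 12016 = -12013$)
$p + b{\left(-195 \right)} = -12013 + \left(5688 + \left(-195\right)^{2} - -29445\right) = -12013 + \left(5688 + 38025 + 29445\right) = -12013 + 73158 = 61145$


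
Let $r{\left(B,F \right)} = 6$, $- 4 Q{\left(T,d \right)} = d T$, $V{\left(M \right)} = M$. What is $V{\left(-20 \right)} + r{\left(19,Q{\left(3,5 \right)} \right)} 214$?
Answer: $1264$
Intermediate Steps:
$Q{\left(T,d \right)} = - \frac{T d}{4}$ ($Q{\left(T,d \right)} = - \frac{d T}{4} = - \frac{T d}{4}$)
$V{\left(-20 \right)} + r{\left(19,Q{\left(3,5 \right)} \right)} 214 = -20 + 6 \cdot 214 = -20 + 1284 = 1264$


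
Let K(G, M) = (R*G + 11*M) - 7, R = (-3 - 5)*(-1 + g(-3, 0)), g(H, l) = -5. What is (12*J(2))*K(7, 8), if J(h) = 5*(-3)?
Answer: -75060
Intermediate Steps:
R = 48 (R = (-3 - 5)*(-1 - 5) = -8*(-6) = 48)
K(G, M) = -7 + 11*M + 48*G (K(G, M) = (48*G + 11*M) - 7 = (11*M + 48*G) - 7 = -7 + 11*M + 48*G)
J(h) = -15
(12*J(2))*K(7, 8) = (12*(-15))*(-7 + 11*8 + 48*7) = -180*(-7 + 88 + 336) = -180*417 = -75060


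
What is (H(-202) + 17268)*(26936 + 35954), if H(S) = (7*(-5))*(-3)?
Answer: 1092587970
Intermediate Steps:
H(S) = 105 (H(S) = -35*(-3) = 105)
(H(-202) + 17268)*(26936 + 35954) = (105 + 17268)*(26936 + 35954) = 17373*62890 = 1092587970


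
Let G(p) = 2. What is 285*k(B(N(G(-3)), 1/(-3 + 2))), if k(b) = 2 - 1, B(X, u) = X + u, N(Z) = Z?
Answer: 285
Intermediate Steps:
k(b) = 1
285*k(B(N(G(-3)), 1/(-3 + 2))) = 285*1 = 285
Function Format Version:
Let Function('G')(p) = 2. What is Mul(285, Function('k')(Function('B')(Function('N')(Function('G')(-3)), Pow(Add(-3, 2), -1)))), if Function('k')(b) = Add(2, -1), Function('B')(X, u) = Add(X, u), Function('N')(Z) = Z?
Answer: 285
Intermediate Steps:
Function('k')(b) = 1
Mul(285, Function('k')(Function('B')(Function('N')(Function('G')(-3)), Pow(Add(-3, 2), -1)))) = Mul(285, 1) = 285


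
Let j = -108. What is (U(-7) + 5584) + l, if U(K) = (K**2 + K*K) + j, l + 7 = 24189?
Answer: 29756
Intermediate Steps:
l = 24182 (l = -7 + 24189 = 24182)
U(K) = -108 + 2*K**2 (U(K) = (K**2 + K*K) - 108 = (K**2 + K**2) - 108 = 2*K**2 - 108 = -108 + 2*K**2)
(U(-7) + 5584) + l = ((-108 + 2*(-7)**2) + 5584) + 24182 = ((-108 + 2*49) + 5584) + 24182 = ((-108 + 98) + 5584) + 24182 = (-10 + 5584) + 24182 = 5574 + 24182 = 29756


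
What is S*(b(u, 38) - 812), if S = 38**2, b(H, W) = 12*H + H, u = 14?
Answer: -909720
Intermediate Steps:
b(H, W) = 13*H
S = 1444
S*(b(u, 38) - 812) = 1444*(13*14 - 812) = 1444*(182 - 812) = 1444*(-630) = -909720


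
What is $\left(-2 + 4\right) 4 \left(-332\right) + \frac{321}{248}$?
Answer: $- \frac{658367}{248} \approx -2654.7$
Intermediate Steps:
$\left(-2 + 4\right) 4 \left(-332\right) + \frac{321}{248} = 2 \cdot 4 \left(-332\right) + 321 \cdot \frac{1}{248} = 8 \left(-332\right) + \frac{321}{248} = -2656 + \frac{321}{248} = - \frac{658367}{248}$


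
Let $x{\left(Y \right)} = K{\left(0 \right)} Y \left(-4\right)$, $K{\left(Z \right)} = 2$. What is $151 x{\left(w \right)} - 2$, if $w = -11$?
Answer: $13286$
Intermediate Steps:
$x{\left(Y \right)} = - 8 Y$ ($x{\left(Y \right)} = 2 Y \left(-4\right) = - 8 Y$)
$151 x{\left(w \right)} - 2 = 151 \left(\left(-8\right) \left(-11\right)\right) - 2 = 151 \cdot 88 - 2 = 13288 - 2 = 13286$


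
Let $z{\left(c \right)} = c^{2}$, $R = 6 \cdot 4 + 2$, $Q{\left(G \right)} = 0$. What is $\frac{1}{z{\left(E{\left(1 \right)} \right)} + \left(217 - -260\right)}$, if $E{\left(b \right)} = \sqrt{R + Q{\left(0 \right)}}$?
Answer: $\frac{1}{503} \approx 0.0019881$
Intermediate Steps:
$R = 26$ ($R = 24 + 2 = 26$)
$E{\left(b \right)} = \sqrt{26}$ ($E{\left(b \right)} = \sqrt{26 + 0} = \sqrt{26}$)
$\frac{1}{z{\left(E{\left(1 \right)} \right)} + \left(217 - -260\right)} = \frac{1}{\left(\sqrt{26}\right)^{2} + \left(217 - -260\right)} = \frac{1}{26 + \left(217 + 260\right)} = \frac{1}{26 + 477} = \frac{1}{503}$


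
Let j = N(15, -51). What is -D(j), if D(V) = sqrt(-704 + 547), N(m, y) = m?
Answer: -I*sqrt(157) ≈ -12.53*I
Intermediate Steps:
j = 15
D(V) = I*sqrt(157) (D(V) = sqrt(-157) = I*sqrt(157))
-D(j) = -I*sqrt(157)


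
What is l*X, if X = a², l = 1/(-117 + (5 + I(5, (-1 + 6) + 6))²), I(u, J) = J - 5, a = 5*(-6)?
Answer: 225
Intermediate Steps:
a = -30
I(u, J) = -5 + J
l = ¼ (l = 1/(-117 + (5 + (-5 + ((-1 + 6) + 6)))²) = 1/(-117 + (5 + (-5 + (5 + 6)))²) = 1/(-117 + (5 + (-5 + 11))²) = 1/(-117 + (5 + 6)²) = 1/(-117 + 11²) = 1/(-117 + 121) = 1/4 = ¼ ≈ 0.25000)
X = 900 (X = (-30)² = 900)
l*X = (¼)*900 = 225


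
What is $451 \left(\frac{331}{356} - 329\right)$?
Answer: $- \frac{52673643}{356} \approx -1.4796 \cdot 10^{5}$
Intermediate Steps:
$451 \left(\frac{331}{356} - 329\right) = 451 \left(- \frac{116793}{356}\right) = - \frac{52673643}{356}$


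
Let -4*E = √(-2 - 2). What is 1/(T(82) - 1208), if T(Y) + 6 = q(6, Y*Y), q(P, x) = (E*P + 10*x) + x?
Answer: 24250/1764187503 + I/1764187503 ≈ 1.3746e-5 + 5.6683e-10*I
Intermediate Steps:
E = -I/2 (E = -√(-2 - 2)/4 = -I/2 ≈ -0.5*I)
q(P, x) = 11*x - I*P/2 (q(P, x) = ((-I/2)*P + 10*x) + x = (-I*P/2 + 10*x) + x = (10*x - I*P/2) + x = 11*x - I*P/2)
T(Y) = -6 - 3*I + 11*Y² (T(Y) = -6 + (11*(Y*Y) - ½*I*6) = -6 + (11*Y² - 3*I) = -6 + (-3*I + 11*Y²) = -6 - 3*I + 11*Y²)
1/(T(82) - 1208) = 1/((-6 - 3*I + 11*82²) - 1208) = 1/((-6 - 3*I + 11*6724) - 1208) = 1/((-6 - 3*I + 73964) - 1208) = 1/((73958 - 3*I) - 1208) = 1/(72750 - 3*I) = (72750 + 3*I)/5292562509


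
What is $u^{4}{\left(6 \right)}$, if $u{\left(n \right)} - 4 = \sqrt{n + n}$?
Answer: $1552 + 896 \sqrt{3} \approx 3103.9$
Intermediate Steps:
$u{\left(n \right)} = 4 + \sqrt{2} \sqrt{n}$ ($u{\left(n \right)} = 4 + \sqrt{n + n} = 4 + \sqrt{2 n} = 4 + \sqrt{2} \sqrt{n}$)
$u^{4}{\left(6 \right)} = \left(4 + \sqrt{2} \sqrt{6}\right)^{4} = \left(4 + 2 \sqrt{3}\right)^{4}$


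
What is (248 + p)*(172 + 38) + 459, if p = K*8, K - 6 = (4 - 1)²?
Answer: 77739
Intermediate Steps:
K = 15 (K = 6 + (4 - 1)² = 6 + 3² = 6 + 9 = 15)
p = 120 (p = 15*8 = 120)
(248 + p)*(172 + 38) + 459 = (248 + 120)*(172 + 38) + 459 = 368*210 + 459 = 77280 + 459 = 77739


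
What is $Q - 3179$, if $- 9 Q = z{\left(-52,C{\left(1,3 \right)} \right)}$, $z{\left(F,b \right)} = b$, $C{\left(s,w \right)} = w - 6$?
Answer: $- \frac{9536}{3} \approx -3178.7$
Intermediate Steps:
$C{\left(s,w \right)} = -6 + w$
$Q = \frac{1}{3}$ ($Q = - \frac{-6 + 3}{9} = \left(- \frac{1}{9}\right) \left(-3\right) = \frac{1}{3} \approx 0.33333$)
$Q - 3179 = \frac{1}{3} - 3179 = - \frac{9536}{3}$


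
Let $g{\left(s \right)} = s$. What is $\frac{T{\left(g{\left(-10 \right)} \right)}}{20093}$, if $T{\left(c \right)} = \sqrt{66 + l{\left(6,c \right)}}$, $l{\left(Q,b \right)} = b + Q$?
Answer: $\frac{\sqrt{62}}{20093} \approx 0.00039188$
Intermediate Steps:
$l{\left(Q,b \right)} = Q + b$
$T{\left(c \right)} = \sqrt{72 + c}$ ($T{\left(c \right)} = \sqrt{66 + \left(6 + c\right)} = \sqrt{72 + c}$)
$\frac{T{\left(g{\left(-10 \right)} \right)}}{20093} = \frac{\sqrt{72 - 10}}{20093} = \sqrt{62} \cdot \frac{1}{20093} = \frac{\sqrt{62}}{20093}$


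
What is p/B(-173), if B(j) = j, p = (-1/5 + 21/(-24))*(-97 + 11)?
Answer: -1849/3460 ≈ -0.53439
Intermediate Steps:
p = 1849/20 (p = (-1*⅕ + 21*(-1/24))*(-86) = (-⅕ - 7/8)*(-86) = -43/40*(-86) = 1849/20 ≈ 92.450)
p/B(-173) = (1849/20)/(-173) = (1849/20)*(-1/173) = -1849/3460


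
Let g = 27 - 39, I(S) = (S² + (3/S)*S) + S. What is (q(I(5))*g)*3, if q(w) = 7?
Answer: -252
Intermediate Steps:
I(S) = 3 + S + S² (I(S) = (S² + 3) + S = (3 + S²) + S = 3 + S + S²)
g = -12
(q(I(5))*g)*3 = (7*(-12))*3 = -84*3 = -252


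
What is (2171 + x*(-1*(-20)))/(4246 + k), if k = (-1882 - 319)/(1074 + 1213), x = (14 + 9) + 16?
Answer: 6748937/9708401 ≈ 0.69516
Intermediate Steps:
x = 39 (x = 23 + 16 = 39)
k = -2201/2287 ≈ -0.96240
(2171 + x*(-1*(-20)))/(4246 + k) = (2171 + 39*(-1*(-20)))/(4246 - 2201/2287) = (2171 + 39*20)/(9708401/2287) = (2171 + 780)*(2287/9708401) = 2951*(2287/9708401) = 6748937/9708401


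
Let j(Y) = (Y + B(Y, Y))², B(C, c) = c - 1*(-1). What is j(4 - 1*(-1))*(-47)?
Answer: -5687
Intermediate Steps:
B(C, c) = 1 + c (B(C, c) = c + 1 = 1 + c)
j(Y) = (1 + 2*Y)² (j(Y) = (Y + (1 + Y))² = (1 + 2*Y)²)
j(4 - 1*(-1))*(-47) = (1 + 2*(4 - 1*(-1)))²*(-47) = (1 + 2*(4 + 1))²*(-47) = (1 + 2*5)²*(-47) = (1 + 10)²*(-47) = 11²*(-47) = 121*(-47) = -5687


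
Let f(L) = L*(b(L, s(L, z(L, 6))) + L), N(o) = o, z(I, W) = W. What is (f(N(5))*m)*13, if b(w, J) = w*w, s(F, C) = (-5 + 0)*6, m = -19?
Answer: -37050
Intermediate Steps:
s(F, C) = -30 (s(F, C) = -5*6 = -30)
b(w, J) = w²
f(L) = L*(L + L²) (f(L) = L*(L² + L) = L*(L + L²))
(f(N(5))*m)*13 = ((5²*(1 + 5))*(-19))*13 = ((25*6)*(-19))*13 = (150*(-19))*13 = -2850*13 = -37050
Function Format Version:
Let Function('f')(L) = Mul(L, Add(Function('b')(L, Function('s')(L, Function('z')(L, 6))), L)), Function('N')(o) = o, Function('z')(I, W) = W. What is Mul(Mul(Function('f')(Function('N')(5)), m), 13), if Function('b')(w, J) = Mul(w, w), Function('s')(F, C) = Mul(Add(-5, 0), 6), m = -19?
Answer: -37050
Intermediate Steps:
Function('s')(F, C) = -30 (Function('s')(F, C) = Mul(-5, 6) = -30)
Function('b')(w, J) = Pow(w, 2)
Function('f')(L) = Mul(L, Add(L, Pow(L, 2))) (Function('f')(L) = Mul(L, Add(Pow(L, 2), L)) = Mul(L, Add(L, Pow(L, 2))))
Mul(Mul(Function('f')(Function('N')(5)), m), 13) = Mul(Mul(Mul(Pow(5, 2), Add(1, 5)), -19), 13) = Mul(Mul(Mul(25, 6), -19), 13) = Mul(Mul(150, -19), 13) = Mul(-2850, 13) = -37050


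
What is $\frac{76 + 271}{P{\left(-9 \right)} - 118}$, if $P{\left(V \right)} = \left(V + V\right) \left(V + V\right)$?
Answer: $\frac{347}{206} \approx 1.6845$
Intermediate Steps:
$P{\left(V \right)} = 4 V^{2}$ ($P{\left(V \right)} = 2 V 2 V = 4 V^{2}$)
$\frac{76 + 271}{P{\left(-9 \right)} - 118} = \frac{76 + 271}{4 \left(-9\right)^{2} - 118} = \frac{347}{4 \cdot 81 - 118} = \frac{347}{324 - 118} = \frac{347}{206}$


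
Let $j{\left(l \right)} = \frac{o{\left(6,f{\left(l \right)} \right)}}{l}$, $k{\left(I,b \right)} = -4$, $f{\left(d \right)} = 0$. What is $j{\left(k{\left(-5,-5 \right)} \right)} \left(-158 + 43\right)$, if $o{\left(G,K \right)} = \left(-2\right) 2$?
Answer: $-115$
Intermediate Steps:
$o{\left(G,K \right)} = -4$
$j{\left(l \right)} = - \frac{4}{l}$
$j{\left(k{\left(-5,-5 \right)} \right)} \left(-158 + 43\right) = - \frac{4}{-4} \left(-158 + 43\right) = \left(-4\right) \left(- \frac{1}{4}\right) \left(-115\right) = 1 \left(-115\right) = -115$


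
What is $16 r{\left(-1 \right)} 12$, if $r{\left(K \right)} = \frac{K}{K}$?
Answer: $192$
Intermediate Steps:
$r{\left(K \right)} = 1$
$16 r{\left(-1 \right)} 12 = 16 \cdot 1 \cdot 12 = 16 \cdot 12 = 192$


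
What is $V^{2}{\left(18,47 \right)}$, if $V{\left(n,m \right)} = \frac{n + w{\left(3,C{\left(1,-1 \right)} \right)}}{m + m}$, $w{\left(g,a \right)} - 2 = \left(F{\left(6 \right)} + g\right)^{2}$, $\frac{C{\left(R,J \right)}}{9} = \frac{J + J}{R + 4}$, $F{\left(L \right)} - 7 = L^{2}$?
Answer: $\frac{1140624}{2209} \approx 516.35$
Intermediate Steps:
$F{\left(L \right)} = 7 + L^{2}$
$C{\left(R,J \right)} = \frac{18 J}{4 + R}$ ($C{\left(R,J \right)} = 9 \frac{J + J}{R + 4} = 9 \frac{2 J}{4 + R} = \frac{18 J}{4 + R}$)
$w{\left(g,a \right)} = 2 + \left(43 + g\right)^{2}$ ($w{\left(g,a \right)} = 2 + \left(\left(7 + 6^{2}\right) + g\right)^{2} = 2 + \left(\left(7 + 36\right) + g\right)^{2} = 2 + \left(43 + g\right)^{2}$)
$V{\left(n,m \right)} = \frac{2118 + n}{2 m}$ ($V{\left(n,m \right)} = \frac{n + \left(2 + \left(43 + 3\right)^{2}\right)}{m + m} = \frac{n + \left(2 + 46^{2}\right)}{2 m} = \left(n + \left(2 + 2116\right)\right) \frac{1}{2 m} = \left(n + 2118\right) \frac{1}{2 m} = \left(2118 + n\right) \frac{1}{2 m} = \frac{2118 + n}{2 m}$)
$V^{2}{\left(18,47 \right)} = \left(\frac{2118 + 18}{2 \cdot 47}\right)^{2} = \left(\frac{1}{2} \cdot \frac{1}{47} \cdot 2136\right)^{2} = \left(\frac{1068}{47}\right)^{2} = \frac{1140624}{2209}$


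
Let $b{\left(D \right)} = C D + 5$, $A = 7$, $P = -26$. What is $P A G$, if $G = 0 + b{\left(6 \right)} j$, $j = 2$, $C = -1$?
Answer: $364$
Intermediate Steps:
$b{\left(D \right)} = 5 - D$ ($b{\left(D \right)} = - D + 5 = 5 - D$)
$G = -2$ ($G = 0 + \left(5 - 6\right) 2 = 0 - 2 = -2$)
$P A G = \left(-26\right) 7 \left(-2\right) = \left(-182\right) \left(-2\right) = 364$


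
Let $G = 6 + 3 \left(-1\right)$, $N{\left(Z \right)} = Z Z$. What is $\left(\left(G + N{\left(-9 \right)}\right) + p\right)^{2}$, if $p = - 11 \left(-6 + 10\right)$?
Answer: $1600$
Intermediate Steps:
$N{\left(Z \right)} = Z^{2}$
$p = -44$ ($p = \left(-11\right) 4 = -44$)
$G = 3$ ($G = 6 - 3 = 3$)
$\left(\left(G + N{\left(-9 \right)}\right) + p\right)^{2} = \left(\left(3 + \left(-9\right)^{2}\right) - 44\right)^{2} = \left(\left(3 + 81\right) - 44\right)^{2} = \left(84 - 44\right)^{2} = 40^{2} = 1600$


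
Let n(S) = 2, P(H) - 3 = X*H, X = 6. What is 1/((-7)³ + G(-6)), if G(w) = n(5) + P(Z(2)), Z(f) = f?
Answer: -1/326 ≈ -0.0030675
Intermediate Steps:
P(H) = 3 + 6*H
G(w) = 17 (G(w) = 2 + (3 + 6*2) = 2 + (3 + 12) = 2 + 15 = 17)
1/((-7)³ + G(-6)) = 1/((-7)³ + 17) = 1/(-343 + 17) = 1/(-326) = -1/326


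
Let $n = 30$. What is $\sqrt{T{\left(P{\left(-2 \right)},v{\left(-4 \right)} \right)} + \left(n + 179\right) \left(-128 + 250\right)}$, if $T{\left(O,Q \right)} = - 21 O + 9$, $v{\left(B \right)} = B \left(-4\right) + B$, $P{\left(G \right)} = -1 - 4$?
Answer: $2 \sqrt{6403} \approx 160.04$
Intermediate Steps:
$P{\left(G \right)} = -5$
$v{\left(B \right)} = - 3 B$ ($v{\left(B \right)} = - 4 B + B = - 3 B$)
$T{\left(O,Q \right)} = 9 - 21 O$
$\sqrt{T{\left(P{\left(-2 \right)},v{\left(-4 \right)} \right)} + \left(n + 179\right) \left(-128 + 250\right)} = \sqrt{\left(9 - -105\right) + \left(30 + 179\right) \left(-128 + 250\right)} = \sqrt{\left(9 + 105\right) + 209 \cdot 122} = \sqrt{114 + 25498} = \sqrt{25612} = 2 \sqrt{6403}$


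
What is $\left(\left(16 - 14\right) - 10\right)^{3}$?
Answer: $-512$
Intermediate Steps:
$\left(\left(16 - 14\right) - 10\right)^{3} = \left(2 - 10\right)^{3} = \left(-8\right)^{3} = -512$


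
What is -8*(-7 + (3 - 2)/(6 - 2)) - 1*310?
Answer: -256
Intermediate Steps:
-8*(-7 + (3 - 2)/(6 - 2)) - 1*310 = -8*(-7 + 1/4) - 310 = -8*(-7 + 1*(¼)) - 310 = -8*(-7 + ¼) - 310 = -8*(-27/4) - 310 = 54 - 310 = -256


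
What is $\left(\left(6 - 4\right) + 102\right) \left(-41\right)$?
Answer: $-4264$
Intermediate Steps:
$\left(\left(6 - 4\right) + 102\right) \left(-41\right) = \left(2 + 102\right) \left(-41\right) = 104 \left(-41\right) = -4264$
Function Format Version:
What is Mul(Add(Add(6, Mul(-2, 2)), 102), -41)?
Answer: -4264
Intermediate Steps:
Mul(Add(Add(6, Mul(-2, 2)), 102), -41) = Mul(Add(Add(6, -4), 102), -41) = Mul(Add(2, 102), -41) = Mul(104, -41) = -4264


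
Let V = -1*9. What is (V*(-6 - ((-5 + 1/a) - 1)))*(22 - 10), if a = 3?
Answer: 36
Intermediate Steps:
V = -9
(V*(-6 - ((-5 + 1/a) - 1)))*(22 - 10) = (-9*(-6 - ((-5 + 1/3) - 1)))*(22 - 10) = -9*(-6 - ((-5 + 1/3) - 1))*12 = -9*(-6 - (-14/3 - 1))*12 = -9*(-6 - 1*(-17/3))*12 = -9*(-6 + 17/3)*12 = -9*(-1/3)*12 = 3*12 = 36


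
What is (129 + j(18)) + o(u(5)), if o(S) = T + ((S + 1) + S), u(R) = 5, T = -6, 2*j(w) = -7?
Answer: 261/2 ≈ 130.50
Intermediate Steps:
j(w) = -7/2 (j(w) = (1/2)*(-7) = -7/2)
o(S) = -5 + 2*S (o(S) = -6 + ((S + 1) + S) = -6 + ((1 + S) + S) = -6 + (1 + 2*S) = -5 + 2*S)
(129 + j(18)) + o(u(5)) = (129 - 7/2) + (-5 + 2*5) = 251/2 + (-5 + 10) = 251/2 + 5 = 261/2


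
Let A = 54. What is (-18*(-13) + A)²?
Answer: 82944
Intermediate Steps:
(-18*(-13) + A)² = (-18*(-13) + 54)² = (234 + 54)² = 288² = 82944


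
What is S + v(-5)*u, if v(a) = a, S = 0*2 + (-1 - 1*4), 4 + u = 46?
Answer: -215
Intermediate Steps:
u = 42 (u = -4 + 46 = 42)
S = -5 (S = 0 + (-1 - 4) = 0 - 5 = -5)
S + v(-5)*u = -5 - 5*42 = -5 - 210 = -215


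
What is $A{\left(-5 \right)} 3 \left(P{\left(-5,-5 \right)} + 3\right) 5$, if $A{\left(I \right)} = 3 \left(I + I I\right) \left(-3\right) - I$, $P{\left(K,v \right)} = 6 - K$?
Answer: $-36750$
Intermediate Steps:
$A{\left(I \right)} = - 10 I - 9 I^{2}$ ($A{\left(I \right)} = 3 \left(I + I^{2}\right) \left(-3\right) - I = \left(3 I + 3 I^{2}\right) \left(-3\right) - I = \left(- 9 I - 9 I^{2}\right) - I = - 10 I - 9 I^{2}$)
$A{\left(-5 \right)} 3 \left(P{\left(-5,-5 \right)} + 3\right) 5 = \left(-1\right) \left(-5\right) \left(10 + 9 \left(-5\right)\right) 3 \left(\left(6 - -5\right) + 3\right) 5 = \left(-1\right) \left(-5\right) \left(10 - 45\right) 3 \left(\left(6 + 5\right) + 3\right) 5 = \left(-1\right) \left(-5\right) \left(-35\right) 3 \left(11 + 3\right) 5 = \left(-175\right) 3 \cdot 14 \cdot 5 = \left(-525\right) 70 = -36750$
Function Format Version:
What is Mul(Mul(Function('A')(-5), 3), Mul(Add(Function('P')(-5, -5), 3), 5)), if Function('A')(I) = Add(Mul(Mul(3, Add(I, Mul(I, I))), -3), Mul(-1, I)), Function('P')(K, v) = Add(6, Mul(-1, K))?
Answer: -36750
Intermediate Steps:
Function('A')(I) = Add(Mul(-10, I), Mul(-9, Pow(I, 2))) (Function('A')(I) = Add(Mul(Mul(3, Add(I, Pow(I, 2))), -3), Mul(-1, I)) = Add(Mul(Add(Mul(3, I), Mul(3, Pow(I, 2))), -3), Mul(-1, I)) = Add(Add(Mul(-9, I), Mul(-9, Pow(I, 2))), Mul(-1, I)) = Add(Mul(-10, I), Mul(-9, Pow(I, 2))))
Mul(Mul(Function('A')(-5), 3), Mul(Add(Function('P')(-5, -5), 3), 5)) = Mul(Mul(Mul(-1, -5, Add(10, Mul(9, -5))), 3), Mul(Add(Add(6, Mul(-1, -5)), 3), 5)) = Mul(Mul(Mul(-1, -5, Add(10, -45)), 3), Mul(Add(Add(6, 5), 3), 5)) = Mul(Mul(Mul(-1, -5, -35), 3), Mul(Add(11, 3), 5)) = Mul(Mul(-175, 3), Mul(14, 5)) = Mul(-525, 70) = -36750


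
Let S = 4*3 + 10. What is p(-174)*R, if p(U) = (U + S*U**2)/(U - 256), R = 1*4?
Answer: -30972/5 ≈ -6194.4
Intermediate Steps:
R = 4
S = 22 (S = 12 + 10 = 22)
p(U) = (U + 22*U**2)/(-256 + U) (p(U) = (U + 22*U**2)/(U - 256) = (U + 22*U**2)/(-256 + U))
p(-174)*R = -174*(1 + 22*(-174))/(-256 - 174)*4 = -174*(1 - 3828)/(-430)*4 = -174*(-1/430)*(-3827)*4 = -7743/5*4 = -30972/5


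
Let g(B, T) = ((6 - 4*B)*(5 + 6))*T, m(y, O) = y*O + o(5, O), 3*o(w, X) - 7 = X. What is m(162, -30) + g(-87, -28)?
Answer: -341699/3 ≈ -1.1390e+5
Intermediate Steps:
o(w, X) = 7/3 + X/3
m(y, O) = 7/3 + O/3 + O*y (m(y, O) = y*O + (7/3 + O/3) = O*y + (7/3 + O/3) = 7/3 + O/3 + O*y)
g(B, T) = T*(66 - 44*B) (g(B, T) = ((6 - 4*B)*11)*T = (66 - 44*B)*T = T*(66 - 44*B))
m(162, -30) + g(-87, -28) = (7/3 + (1/3)*(-30) - 30*162) + 22*(-28)*(3 - 2*(-87)) = (7/3 - 10 - 4860) + 22*(-28)*(3 + 174) = -14603/3 + 22*(-28)*177 = -14603/3 - 109032 = -341699/3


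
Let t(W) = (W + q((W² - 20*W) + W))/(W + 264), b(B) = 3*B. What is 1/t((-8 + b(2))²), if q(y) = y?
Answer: -67/14 ≈ -4.7857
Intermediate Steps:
t(W) = (W² - 18*W)/(264 + W) (t(W) = (W + ((W² - 20*W) + W))/(W + 264) = (W + (W² - 19*W))/(264 + W) = (W² - 18*W)/(264 + W))
1/t((-8 + b(2))²) = 1/((-8 + 3*2)²*(-18 + (-8 + 3*2)²)/(264 + (-8 + 3*2)²)) = 1/((-8 + 6)²*(-18 + (-8 + 6)²)/(264 + (-8 + 6)²)) = 1/((-2)²*(-18 + (-2)²)/(264 + (-2)²)) = 1/(4*(-18 + 4)/(264 + 4)) = 1/(4*(-14)/268) = 1/(4*(1/268)*(-14)) = 1/(-14/67) = -67/14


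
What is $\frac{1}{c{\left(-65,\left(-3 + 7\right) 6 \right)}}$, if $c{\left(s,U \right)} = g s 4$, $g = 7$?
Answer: $- \frac{1}{1820} \approx -0.00054945$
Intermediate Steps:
$c{\left(s,U \right)} = 28 s$ ($c{\left(s,U \right)} = 7 s 4 = 28 s$)
$\frac{1}{c{\left(-65,\left(-3 + 7\right) 6 \right)}} = \frac{1}{28 \left(-65\right)} = \frac{1}{-1820} = - \frac{1}{1820}$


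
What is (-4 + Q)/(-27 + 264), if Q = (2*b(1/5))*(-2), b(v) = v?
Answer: -8/395 ≈ -0.020253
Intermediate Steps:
Q = -⅘ (Q = (2/5)*(-2) = (2*(⅕))*(-2) = (⅖)*(-2) = -⅘ ≈ -0.80000)
(-4 + Q)/(-27 + 264) = (-4 - ⅘)/(-27 + 264) = -24/5/237 = -24/5*1/237 = -8/395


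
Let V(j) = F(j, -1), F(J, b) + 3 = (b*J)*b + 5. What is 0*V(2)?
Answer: 0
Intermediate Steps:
F(J, b) = 2 + J*b**2 (F(J, b) = -3 + ((b*J)*b + 5) = -3 + ((J*b)*b + 5) = -3 + (J*b**2 + 5) = -3 + (5 + J*b**2) = 2 + J*b**2)
V(j) = 2 + j (V(j) = 2 + j*(-1)**2 = 2 + j*1 = 2 + j)
0*V(2) = 0*(2 + 2) = 0*4 = 0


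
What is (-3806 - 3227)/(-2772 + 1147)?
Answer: 541/125 ≈ 4.3280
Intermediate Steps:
(-3806 - 3227)/(-2772 + 1147) = -7033/(-1625) = -7033*(-1/1625) = 541/125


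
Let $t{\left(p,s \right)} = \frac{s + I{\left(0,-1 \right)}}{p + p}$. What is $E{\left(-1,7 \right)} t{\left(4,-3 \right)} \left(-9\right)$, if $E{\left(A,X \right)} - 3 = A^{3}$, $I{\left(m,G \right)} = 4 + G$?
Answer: $0$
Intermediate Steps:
$E{\left(A,X \right)} = 3 + A^{3}$
$t{\left(p,s \right)} = \frac{3 + s}{2 p}$ ($t{\left(p,s \right)} = \frac{s + \left(4 - 1\right)}{p + p} = \frac{s + 3}{2 p} = \left(3 + s\right) \frac{1}{2 p} = \frac{3 + s}{2 p}$)
$E{\left(-1,7 \right)} t{\left(4,-3 \right)} \left(-9\right) = \left(3 + \left(-1\right)^{3}\right) \frac{3 - 3}{2 \cdot 4} \left(-9\right) = \left(3 - 1\right) \frac{1}{2} \cdot \frac{1}{4} \cdot 0 \left(-9\right) = 2 \cdot 0 \left(-9\right) = 0 \left(-9\right) = 0$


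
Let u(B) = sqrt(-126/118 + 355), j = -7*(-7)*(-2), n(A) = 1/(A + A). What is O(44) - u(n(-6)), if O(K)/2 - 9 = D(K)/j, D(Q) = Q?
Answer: 838/49 - sqrt(1232038)/59 ≈ -1.7110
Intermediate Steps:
n(A) = 1/(2*A)
j = -98 (j = 49*(-2) = -98)
O(K) = 18 - K/49 (O(K) = 18 + 2*(K/(-98)) = 18 + 2*(K*(-1/98)) = 18 + 2*(-K/98) = 18 - K/49)
u(B) = sqrt(1232038)/59 (u(B) = sqrt(-126*1/118 + 355) = sqrt(-63/59 + 355) = sqrt(20882/59) = sqrt(1232038)/59)
O(44) - u(n(-6)) = (18 - 1/49*44) - sqrt(1232038)/59 = (18 - 44/49) - sqrt(1232038)/59 = 838/49 - sqrt(1232038)/59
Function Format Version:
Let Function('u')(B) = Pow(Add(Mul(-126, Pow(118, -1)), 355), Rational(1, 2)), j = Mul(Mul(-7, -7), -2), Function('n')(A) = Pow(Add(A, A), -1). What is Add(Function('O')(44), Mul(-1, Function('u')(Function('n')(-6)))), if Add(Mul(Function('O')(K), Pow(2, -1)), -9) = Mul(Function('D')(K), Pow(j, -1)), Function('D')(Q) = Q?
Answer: Add(Rational(838, 49), Mul(Rational(-1, 59), Pow(1232038, Rational(1, 2)))) ≈ -1.7110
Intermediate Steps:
Function('n')(A) = Mul(Rational(1, 2), Pow(A, -1)) (Function('n')(A) = Pow(Mul(2, A), -1) = Mul(Rational(1, 2), Pow(A, -1)))
j = -98 (j = Mul(49, -2) = -98)
Function('O')(K) = Add(18, Mul(Rational(-1, 49), K)) (Function('O')(K) = Add(18, Mul(2, Mul(K, Pow(-98, -1)))) = Add(18, Mul(2, Mul(K, Rational(-1, 98)))) = Add(18, Mul(2, Mul(Rational(-1, 98), K))) = Add(18, Mul(Rational(-1, 49), K)))
Function('u')(B) = Mul(Rational(1, 59), Pow(1232038, Rational(1, 2))) (Function('u')(B) = Pow(Add(Mul(-126, Rational(1, 118)), 355), Rational(1, 2)) = Pow(Add(Rational(-63, 59), 355), Rational(1, 2)) = Pow(Rational(20882, 59), Rational(1, 2)) = Mul(Rational(1, 59), Pow(1232038, Rational(1, 2))))
Add(Function('O')(44), Mul(-1, Function('u')(Function('n')(-6)))) = Add(Add(18, Mul(Rational(-1, 49), 44)), Mul(-1, Mul(Rational(1, 59), Pow(1232038, Rational(1, 2))))) = Add(Add(18, Rational(-44, 49)), Mul(Rational(-1, 59), Pow(1232038, Rational(1, 2)))) = Add(Rational(838, 49), Mul(Rational(-1, 59), Pow(1232038, Rational(1, 2))))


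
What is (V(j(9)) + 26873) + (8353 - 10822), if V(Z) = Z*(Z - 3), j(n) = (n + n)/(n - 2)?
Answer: 1195742/49 ≈ 24403.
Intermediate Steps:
j(n) = 2*n/(-2 + n) (j(n) = (2*n)/(-2 + n) = 2*n/(-2 + n))
V(Z) = Z*(-3 + Z)
(V(j(9)) + 26873) + (8353 - 10822) = ((2*9/(-2 + 9))*(-3 + 2*9/(-2 + 9)) + 26873) + (8353 - 10822) = ((2*9/7)*(-3 + 2*9/7) + 26873) - 2469 = ((2*9*(⅐))*(-3 + 2*9*(⅐)) + 26873) - 2469 = (18*(-3 + 18/7)/7 + 26873) - 2469 = ((18/7)*(-3/7) + 26873) - 2469 = (-54/49 + 26873) - 2469 = 1316723/49 - 2469 = 1195742/49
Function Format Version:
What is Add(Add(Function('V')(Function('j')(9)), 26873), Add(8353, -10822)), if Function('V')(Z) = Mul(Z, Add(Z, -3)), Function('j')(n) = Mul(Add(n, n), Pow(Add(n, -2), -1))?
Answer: Rational(1195742, 49) ≈ 24403.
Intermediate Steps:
Function('j')(n) = Mul(2, n, Pow(Add(-2, n), -1)) (Function('j')(n) = Mul(Mul(2, n), Pow(Add(-2, n), -1)) = Mul(2, n, Pow(Add(-2, n), -1)))
Function('V')(Z) = Mul(Z, Add(-3, Z))
Add(Add(Function('V')(Function('j')(9)), 26873), Add(8353, -10822)) = Add(Add(Mul(Mul(2, 9, Pow(Add(-2, 9), -1)), Add(-3, Mul(2, 9, Pow(Add(-2, 9), -1)))), 26873), Add(8353, -10822)) = Add(Add(Mul(Mul(2, 9, Pow(7, -1)), Add(-3, Mul(2, 9, Pow(7, -1)))), 26873), -2469) = Add(Add(Mul(Mul(2, 9, Rational(1, 7)), Add(-3, Mul(2, 9, Rational(1, 7)))), 26873), -2469) = Add(Add(Mul(Rational(18, 7), Add(-3, Rational(18, 7))), 26873), -2469) = Add(Add(Mul(Rational(18, 7), Rational(-3, 7)), 26873), -2469) = Add(Add(Rational(-54, 49), 26873), -2469) = Add(Rational(1316723, 49), -2469) = Rational(1195742, 49)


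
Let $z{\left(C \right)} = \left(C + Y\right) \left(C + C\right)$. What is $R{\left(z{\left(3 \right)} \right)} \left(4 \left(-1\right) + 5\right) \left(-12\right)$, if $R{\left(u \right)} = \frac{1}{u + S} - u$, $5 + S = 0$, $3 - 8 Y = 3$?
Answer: $\frac{2796}{13} \approx 215.08$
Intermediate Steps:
$Y = 0$ ($Y = \frac{3}{8} - \frac{3}{8} = 0$)
$S = -5$ ($S = -5 + 0 = -5$)
$z{\left(C \right)} = 2 C^{2}$ ($z{\left(C \right)} = \left(C + 0\right) \left(C + C\right) = C 2 C = 2 C^{2}$)
$R{\left(u \right)} = \frac{1}{-5 + u} - u$ ($R{\left(u \right)} = \frac{1}{u - 5} - u = \frac{1}{-5 + u} - u$)
$R{\left(z{\left(3 \right)} \right)} \left(4 \left(-1\right) + 5\right) \left(-12\right) = \frac{1 - \left(2 \cdot 3^{2}\right)^{2} + 5 \cdot 2 \cdot 3^{2}}{-5 + 2 \cdot 3^{2}} \left(4 \left(-1\right) + 5\right) \left(-12\right) = \frac{1 - \left(2 \cdot 9\right)^{2} + 5 \cdot 2 \cdot 9}{-5 + 2 \cdot 9} \left(-4 + 5\right) \left(-12\right) = \frac{1 - 18^{2} + 5 \cdot 18}{-5 + 18} \cdot 1 \left(-12\right) = \frac{1 - 324 + 90}{13} \cdot 1 \left(-12\right) = \frac{1}{13} \left(-233\right) 1 \left(-12\right) = \left(- \frac{233}{13}\right) 1 \left(-12\right) = \left(- \frac{233}{13}\right) \left(-12\right) = \frac{2796}{13}$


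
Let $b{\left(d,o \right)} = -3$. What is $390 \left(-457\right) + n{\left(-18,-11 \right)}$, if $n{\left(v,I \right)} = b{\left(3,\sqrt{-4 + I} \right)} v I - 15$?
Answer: $-178839$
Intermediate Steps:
$n{\left(v,I \right)} = -15 - 3 I v$ ($n{\left(v,I \right)} = - 3 v I - 15 = - 3 I v - 15 = -15 - 3 I v$)
$390 \left(-457\right) + n{\left(-18,-11 \right)} = 390 \left(-457\right) - \left(15 - -594\right) = -178230 - 609 = -178839$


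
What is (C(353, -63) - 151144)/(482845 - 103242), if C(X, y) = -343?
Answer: -21641/54229 ≈ -0.39907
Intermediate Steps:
(C(353, -63) - 151144)/(482845 - 103242) = (-343 - 151144)/(482845 - 103242) = -151487/379603 = -151487*1/379603 = -21641/54229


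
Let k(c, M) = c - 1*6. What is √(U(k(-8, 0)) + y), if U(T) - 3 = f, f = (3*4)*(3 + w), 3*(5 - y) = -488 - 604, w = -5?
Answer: 2*√87 ≈ 18.655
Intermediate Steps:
k(c, M) = -6 + c (k(c, M) = c - 6 = -6 + c)
y = 369 (y = 5 - (-488 - 604)/3 = 5 - ⅓*(-1092) = 5 + 364 = 369)
f = -24 (f = (3*4)*(3 - 5) = 12*(-2) = -24)
U(T) = -21 (U(T) = 3 - 24 = -21)
√(U(k(-8, 0)) + y) = √(-21 + 369) = √348 = 2*√87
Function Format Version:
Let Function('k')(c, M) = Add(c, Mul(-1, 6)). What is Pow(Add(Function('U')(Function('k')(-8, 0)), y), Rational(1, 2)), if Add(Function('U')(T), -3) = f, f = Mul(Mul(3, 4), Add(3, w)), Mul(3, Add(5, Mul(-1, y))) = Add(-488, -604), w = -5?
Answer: Mul(2, Pow(87, Rational(1, 2))) ≈ 18.655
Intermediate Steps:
Function('k')(c, M) = Add(-6, c) (Function('k')(c, M) = Add(c, -6) = Add(-6, c))
y = 369 (y = Add(5, Mul(Rational(-1, 3), Add(-488, -604))) = Add(5, Mul(Rational(-1, 3), -1092)) = Add(5, 364) = 369)
f = -24 (f = Mul(Mul(3, 4), Add(3, -5)) = Mul(12, -2) = -24)
Function('U')(T) = -21 (Function('U')(T) = Add(3, -24) = -21)
Pow(Add(Function('U')(Function('k')(-8, 0)), y), Rational(1, 2)) = Pow(Add(-21, 369), Rational(1, 2)) = Pow(348, Rational(1, 2)) = Mul(2, Pow(87, Rational(1, 2)))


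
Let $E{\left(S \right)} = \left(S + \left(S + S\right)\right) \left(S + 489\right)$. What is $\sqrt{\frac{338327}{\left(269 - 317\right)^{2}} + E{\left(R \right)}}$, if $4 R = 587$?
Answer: $\frac{\sqrt{645202439}}{48} \approx 529.18$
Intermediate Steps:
$R = \frac{587}{4}$ ($R = \frac{1}{4} \cdot 587 = \frac{587}{4} \approx 146.75$)
$E{\left(S \right)} = 3 S \left(489 + S\right)$ ($E{\left(S \right)} = \left(S + 2 S\right) \left(489 + S\right) = 3 S \left(489 + S\right)$)
$\sqrt{\frac{338327}{\left(269 - 317\right)^{2}} + E{\left(R \right)}} = \sqrt{\frac{338327}{\left(269 - 317\right)^{2}} + 3 \cdot \frac{587}{4} \left(489 + \frac{587}{4}\right)} = \sqrt{\frac{338327}{\left(-48\right)^{2}} + 3 \cdot \frac{587}{4} \cdot \frac{2543}{4}} = \sqrt{\frac{338327}{2304} + \frac{4478223}{16}} = \sqrt{\frac{645202439}{2304}} = \frac{\sqrt{645202439}}{48}$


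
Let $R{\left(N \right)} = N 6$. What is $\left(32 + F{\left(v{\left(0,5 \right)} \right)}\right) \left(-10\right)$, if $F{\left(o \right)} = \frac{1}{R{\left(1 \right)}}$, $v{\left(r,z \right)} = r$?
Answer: $- \frac{965}{3} \approx -321.67$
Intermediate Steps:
$R{\left(N \right)} = 6 N$
$F{\left(o \right)} = \frac{1}{6}$ ($F{\left(o \right)} = \frac{1}{6 \cdot 1} = \frac{1}{6}$)
$\left(32 + F{\left(v{\left(0,5 \right)} \right)}\right) \left(-10\right) = \left(32 + \frac{1}{6}\right) \left(-10\right) = \frac{193}{6} \left(-10\right) = - \frac{965}{3}$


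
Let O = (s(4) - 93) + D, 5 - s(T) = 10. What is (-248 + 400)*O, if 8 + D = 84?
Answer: -3344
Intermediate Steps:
D = 76 (D = -8 + 84 = 76)
s(T) = -5 (s(T) = 5 - 1*10 = 5 - 10 = -5)
O = -22 (O = (-5 - 93) + 76 = -98 + 76 = -22)
(-248 + 400)*O = (-248 + 400)*(-22) = 152*(-22) = -3344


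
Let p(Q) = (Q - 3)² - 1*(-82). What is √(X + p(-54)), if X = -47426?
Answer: I*√44095 ≈ 209.99*I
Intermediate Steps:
p(Q) = 82 + (-3 + Q)² (p(Q) = (-3 + Q)² + 82 = 82 + (-3 + Q)²)
√(X + p(-54)) = √(-47426 + (82 + (-3 - 54)²)) = √(-47426 + (82 + (-57)²)) = √(-47426 + (82 + 3249)) = √(-47426 + 3331) = √(-44095) = I*√44095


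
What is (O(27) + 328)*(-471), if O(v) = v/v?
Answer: -154959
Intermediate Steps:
O(v) = 1
(O(27) + 328)*(-471) = (1 + 328)*(-471) = 329*(-471) = -154959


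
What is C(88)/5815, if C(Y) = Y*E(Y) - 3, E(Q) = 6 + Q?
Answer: 8269/5815 ≈ 1.4220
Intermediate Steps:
C(Y) = -3 + Y*(6 + Y) (C(Y) = Y*(6 + Y) - 3 = -3 + Y*(6 + Y))
C(88)/5815 = (-3 + 88*(6 + 88))/5815 = (-3 + 88*94)*(1/5815) = (-3 + 8272)*(1/5815) = 8269*(1/5815) = 8269/5815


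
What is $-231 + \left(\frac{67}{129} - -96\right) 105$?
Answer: $\frac{425852}{43} \approx 9903.5$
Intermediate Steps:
$-231 + \left(\frac{67}{129} - -96\right) 105 = -231 + \left(67 \cdot \frac{1}{129} + 96\right) 105 = -231 + \left(\frac{67}{129} + 96\right) 105 = -231 + \frac{12451}{129} \cdot 105 = -231 + \frac{435785}{43} = \frac{425852}{43}$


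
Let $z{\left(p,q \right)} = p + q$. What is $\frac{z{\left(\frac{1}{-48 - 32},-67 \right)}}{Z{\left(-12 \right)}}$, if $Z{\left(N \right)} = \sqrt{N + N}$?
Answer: $\frac{1787 i \sqrt{6}}{320} \approx 13.679 i$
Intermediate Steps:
$Z{\left(N \right)} = \sqrt{2} \sqrt{N}$ ($Z{\left(N \right)} = \sqrt{2 N} = \sqrt{2} \sqrt{N}$)
$\frac{z{\left(\frac{1}{-48 - 32},-67 \right)}}{Z{\left(-12 \right)}} = \frac{\frac{1}{-48 - 32} - 67}{\sqrt{2} \sqrt{-12}} = \frac{\frac{1}{-80} - 67}{\sqrt{2} \cdot 2 i \sqrt{3}} = \frac{- \frac{1}{80} - 67}{2 i \sqrt{6}} = - \frac{5361 \left(- \frac{i \sqrt{6}}{12}\right)}{80} = \frac{1787 i \sqrt{6}}{320}$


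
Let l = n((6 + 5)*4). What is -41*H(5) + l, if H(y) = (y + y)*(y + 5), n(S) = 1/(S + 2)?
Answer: -188599/46 ≈ -4100.0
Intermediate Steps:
n(S) = 1/(2 + S)
H(y) = 2*y*(5 + y) (H(y) = (2*y)*(5 + y) = 2*y*(5 + y))
l = 1/46 (l = 1/(2 + (6 + 5)*4) = 1/(2 + 11*4) = 1/(2 + 44) = 1/46 ≈ 0.021739)
-41*H(5) + l = -82*5*(5 + 5) + 1/46 = -82*5*10 + 1/46 = -41*100 + 1/46 = -4100 + 1/46 = -188599/46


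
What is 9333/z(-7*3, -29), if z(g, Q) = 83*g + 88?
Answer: -9333/1655 ≈ -5.6393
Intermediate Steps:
z(g, Q) = 88 + 83*g
9333/z(-7*3, -29) = 9333/(88 + 83*(-7*3)) = 9333/(88 + 83*(-21)) = 9333/(88 - 1743) = 9333/(-1655) = 9333*(-1/1655) = -9333/1655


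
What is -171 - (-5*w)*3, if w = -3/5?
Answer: -180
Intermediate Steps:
w = -⅗ (w = -3*⅕ = -⅗ ≈ -0.60000)
-171 - (-5*w)*3 = -171 - (-5*(-⅗))*3 = -171 - 3*3 = -171 - 1*9 = -171 - 9 = -180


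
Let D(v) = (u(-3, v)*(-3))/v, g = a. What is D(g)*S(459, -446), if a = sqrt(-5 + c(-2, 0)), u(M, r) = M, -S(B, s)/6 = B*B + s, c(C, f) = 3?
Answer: 5676345*I*sqrt(2) ≈ 8.0276e+6*I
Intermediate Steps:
S(B, s) = -6*s - 6*B**2 (S(B, s) = -6*(B*B + s) = -6*(B**2 + s) = -6*(s + B**2) = -6*s - 6*B**2)
a = I*sqrt(2) (a = sqrt(-5 + 3) = sqrt(-2) = I*sqrt(2) ≈ 1.4142*I)
g = I*sqrt(2) ≈ 1.4142*I
D(v) = 9/v (D(v) = (-3*(-3))/v = 9/v)
D(g)*S(459, -446) = (9/((I*sqrt(2))))*(-6*(-446) - 6*459**2) = (9*(-I*sqrt(2)/2))*(2676 - 6*210681) = (-9*I*sqrt(2)/2)*(2676 - 1264086) = -9*I*sqrt(2)/2*(-1261410) = 5676345*I*sqrt(2)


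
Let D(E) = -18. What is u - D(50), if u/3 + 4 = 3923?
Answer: 11775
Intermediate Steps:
u = 11757 (u = -12 + 3*3923 = -12 + 11769 = 11757)
u - D(50) = 11757 - 1*(-18) = 11757 + 18 = 11775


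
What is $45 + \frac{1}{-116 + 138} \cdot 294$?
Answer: $\frac{642}{11} \approx 58.364$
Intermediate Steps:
$45 + \frac{1}{-116 + 138} \cdot 294 = 45 + \frac{1}{22} \cdot 294 = 45 + \frac{147}{11} = \frac{642}{11}$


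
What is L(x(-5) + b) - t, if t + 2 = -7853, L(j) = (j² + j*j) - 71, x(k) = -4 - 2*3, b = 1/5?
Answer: 199402/25 ≈ 7976.1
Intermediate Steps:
b = ⅕ ≈ 0.20000
x(k) = -10 (x(k) = -4 - 6 = -10)
L(j) = -71 + 2*j² (L(j) = (j² + j²) - 71 = 2*j² - 71 = -71 + 2*j²)
t = -7855 (t = -2 - 7853 = -7855)
L(x(-5) + b) - t = (-71 + 2*(-10 + ⅕)²) - 1*(-7855) = (-71 + 2*(-49/5)²) + 7855 = (-71 + 2*(2401/25)) + 7855 = (-71 + 4802/25) + 7855 = 3027/25 + 7855 = 199402/25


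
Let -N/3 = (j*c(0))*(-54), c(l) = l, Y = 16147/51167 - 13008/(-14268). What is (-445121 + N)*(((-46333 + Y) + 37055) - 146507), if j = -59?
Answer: 145470225597922256/2097847 ≈ 6.9343e+10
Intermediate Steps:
Y = 74663811/60837563 (Y = 16147*(1/51167) - 13008*(-1/14268) = 16147/51167 + 1084/1189 = 74663811/60837563 ≈ 1.2273)
N = 0 (N = -3*(-59*0)*(-54) = -0*(-54) = -3*0 = 0)
(-445121 + N)*(((-46333 + Y) + 37055) - 146507) = (-445121 + 0)*(((-46333 + 74663811/60837563) + 37055) - 146507) = -445121*((-2818712142668/60837563 + 37055) - 146507) = -445121*(-564376245703/60837563 - 146507) = -445121*(-9477505088144/60837563) = 145470225597922256/2097847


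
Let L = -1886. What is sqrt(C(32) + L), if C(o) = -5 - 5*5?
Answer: 2*I*sqrt(479) ≈ 43.772*I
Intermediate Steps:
C(o) = -30 (C(o) = -5 - 25 = -30)
sqrt(C(32) + L) = sqrt(-30 - 1886) = sqrt(-1916) = 2*I*sqrt(479)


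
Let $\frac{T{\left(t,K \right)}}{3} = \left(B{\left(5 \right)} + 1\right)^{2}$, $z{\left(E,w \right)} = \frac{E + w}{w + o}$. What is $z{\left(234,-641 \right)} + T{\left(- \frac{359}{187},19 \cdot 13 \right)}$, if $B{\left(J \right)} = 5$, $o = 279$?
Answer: $\frac{39503}{362} \approx 109.12$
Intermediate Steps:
$z{\left(E,w \right)} = \frac{E + w}{279 + w}$ ($z{\left(E,w \right)} = \frac{E + w}{w + 279} = \frac{E + w}{279 + w}$)
$T{\left(t,K \right)} = 108$ ($T{\left(t,K \right)} = 3 \left(5 + 1\right)^{2} = 3 \cdot 6^{2} = 3 \cdot 36 = 108$)
$z{\left(234,-641 \right)} + T{\left(- \frac{359}{187},19 \cdot 13 \right)} = \frac{234 - 641}{279 - 641} + 108 = \frac{1}{-362} \left(-407\right) + 108 = \left(- \frac{1}{362}\right) \left(-407\right) + 108 = \frac{407}{362} + 108 = \frac{39503}{362}$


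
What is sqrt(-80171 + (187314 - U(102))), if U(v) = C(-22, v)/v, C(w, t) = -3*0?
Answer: sqrt(107143) ≈ 327.33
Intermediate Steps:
C(w, t) = 0
U(v) = 0 (U(v) = 0/v = 0)
sqrt(-80171 + (187314 - U(102))) = sqrt(-80171 + (187314 - 1*0)) = sqrt(-80171 + (187314 + 0)) = sqrt(-80171 + 187314) = sqrt(107143)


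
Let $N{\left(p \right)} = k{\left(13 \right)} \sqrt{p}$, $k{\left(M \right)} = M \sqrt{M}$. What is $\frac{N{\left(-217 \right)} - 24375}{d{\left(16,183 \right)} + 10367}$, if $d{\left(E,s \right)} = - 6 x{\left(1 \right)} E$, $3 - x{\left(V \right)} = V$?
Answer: $- \frac{975}{407} + \frac{13 i \sqrt{2821}}{10175} \approx -2.3956 + 0.06786 i$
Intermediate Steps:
$k{\left(M \right)} = M^{\frac{3}{2}}$
$x{\left(V \right)} = 3 - V$
$N{\left(p \right)} = 13 \sqrt{13} \sqrt{p}$ ($N{\left(p \right)} = 13^{\frac{3}{2}} \sqrt{p} = 13 \sqrt{13} \sqrt{p}$)
$d{\left(E,s \right)} = - 12 E$ ($d{\left(E,s \right)} = - 6 \left(3 - 1\right) E = \left(-6\right) 2 E = - 12 E$)
$\frac{N{\left(-217 \right)} - 24375}{d{\left(16,183 \right)} + 10367} = \frac{13 \sqrt{13} \sqrt{-217} - 24375}{\left(-12\right) 16 + 10367} = \frac{13 \sqrt{13} i \sqrt{217} - 24375}{-192 + 10367} = \frac{13 i \sqrt{2821} - 24375}{10175} = \left(-24375 + 13 i \sqrt{2821}\right) \frac{1}{10175} = - \frac{975}{407} + \frac{13 i \sqrt{2821}}{10175}$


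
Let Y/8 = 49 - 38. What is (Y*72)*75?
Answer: 475200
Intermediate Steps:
Y = 88 (Y = 8*(49 - 38) = 8*11 = 88)
(Y*72)*75 = (88*72)*75 = 6336*75 = 475200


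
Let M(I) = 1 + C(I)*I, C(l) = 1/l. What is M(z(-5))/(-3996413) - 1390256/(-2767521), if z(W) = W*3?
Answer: 5556031616686/11060156902173 ≈ 0.50235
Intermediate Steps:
z(W) = 3*W
M(I) = 2 (M(I) = 1 + I/I = 1 + 1 = 2)
M(z(-5))/(-3996413) - 1390256/(-2767521) = 2/(-3996413) - 1390256/(-2767521) = 2*(-1/3996413) - 1390256*(-1/2767521) = -2/3996413 + 1390256/2767521 = 5556031616686/11060156902173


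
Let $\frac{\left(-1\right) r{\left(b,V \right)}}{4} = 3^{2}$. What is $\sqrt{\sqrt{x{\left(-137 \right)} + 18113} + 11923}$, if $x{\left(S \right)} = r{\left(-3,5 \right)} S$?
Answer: $\sqrt{11923 + \sqrt{23045}} \approx 109.89$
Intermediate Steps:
$r{\left(b,V \right)} = -36$ ($r{\left(b,V \right)} = - 4 \cdot 3^{2} = \left(-4\right) 9 = -36$)
$x{\left(S \right)} = - 36 S$
$\sqrt{\sqrt{x{\left(-137 \right)} + 18113} + 11923} = \sqrt{\sqrt{\left(-36\right) \left(-137\right) + 18113} + 11923} = \sqrt{\sqrt{4932 + 18113} + 11923} = \sqrt{\sqrt{23045} + 11923} = \sqrt{11923 + \sqrt{23045}}$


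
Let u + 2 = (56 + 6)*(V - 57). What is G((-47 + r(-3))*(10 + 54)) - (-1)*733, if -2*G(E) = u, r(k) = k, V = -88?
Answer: 5229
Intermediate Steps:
u = -8992 (u = -2 + (56 + 6)*(-88 - 57) = -2 + 62*(-145) = -2 - 8990 = -8992)
G(E) = 4496 (G(E) = -½*(-8992) = 4496)
G((-47 + r(-3))*(10 + 54)) - (-1)*733 = 4496 - (-1)*733 = 4496 - 1*(-733) = 4496 + 733 = 5229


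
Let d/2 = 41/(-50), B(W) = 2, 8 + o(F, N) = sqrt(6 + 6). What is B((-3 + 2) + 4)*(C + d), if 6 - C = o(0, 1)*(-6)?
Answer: -2182/25 + 24*sqrt(3) ≈ -45.711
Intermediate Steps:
o(F, N) = -8 + 2*sqrt(3) (o(F, N) = -8 + sqrt(6 + 6) = -8 + sqrt(12) = -8 + 2*sqrt(3))
C = -42 + 12*sqrt(3) (C = 6 - (-8 + 2*sqrt(3))*(-6) = 6 - (48 - 12*sqrt(3)) = 6 + (-48 + 12*sqrt(3)) = -42 + 12*sqrt(3) ≈ -21.215)
d = -41/25 (d = 2*(41/(-50)) = 2*(41*(-1/50)) = 2*(-41/50) = -41/25 ≈ -1.6400)
B((-3 + 2) + 4)*(C + d) = 2*((-42 + 12*sqrt(3)) - 41/25) = 2*(-1091/25 + 12*sqrt(3)) = -2182/25 + 24*sqrt(3)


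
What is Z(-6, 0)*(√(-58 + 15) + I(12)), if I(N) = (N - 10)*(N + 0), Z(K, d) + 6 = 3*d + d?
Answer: -144 - 6*I*√43 ≈ -144.0 - 39.345*I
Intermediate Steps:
Z(K, d) = -6 + 4*d (Z(K, d) = -6 + (3*d + d) = -6 + 4*d)
I(N) = N*(-10 + N) (I(N) = (-10 + N)*N = N*(-10 + N))
Z(-6, 0)*(√(-58 + 15) + I(12)) = (-6 + 4*0)*(√(-58 + 15) + 12*(-10 + 12)) = (-6 + 0)*(√(-43) + 12*2) = -6*(I*√43 + 24) = -6*(24 + I*√43) = -144 - 6*I*√43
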